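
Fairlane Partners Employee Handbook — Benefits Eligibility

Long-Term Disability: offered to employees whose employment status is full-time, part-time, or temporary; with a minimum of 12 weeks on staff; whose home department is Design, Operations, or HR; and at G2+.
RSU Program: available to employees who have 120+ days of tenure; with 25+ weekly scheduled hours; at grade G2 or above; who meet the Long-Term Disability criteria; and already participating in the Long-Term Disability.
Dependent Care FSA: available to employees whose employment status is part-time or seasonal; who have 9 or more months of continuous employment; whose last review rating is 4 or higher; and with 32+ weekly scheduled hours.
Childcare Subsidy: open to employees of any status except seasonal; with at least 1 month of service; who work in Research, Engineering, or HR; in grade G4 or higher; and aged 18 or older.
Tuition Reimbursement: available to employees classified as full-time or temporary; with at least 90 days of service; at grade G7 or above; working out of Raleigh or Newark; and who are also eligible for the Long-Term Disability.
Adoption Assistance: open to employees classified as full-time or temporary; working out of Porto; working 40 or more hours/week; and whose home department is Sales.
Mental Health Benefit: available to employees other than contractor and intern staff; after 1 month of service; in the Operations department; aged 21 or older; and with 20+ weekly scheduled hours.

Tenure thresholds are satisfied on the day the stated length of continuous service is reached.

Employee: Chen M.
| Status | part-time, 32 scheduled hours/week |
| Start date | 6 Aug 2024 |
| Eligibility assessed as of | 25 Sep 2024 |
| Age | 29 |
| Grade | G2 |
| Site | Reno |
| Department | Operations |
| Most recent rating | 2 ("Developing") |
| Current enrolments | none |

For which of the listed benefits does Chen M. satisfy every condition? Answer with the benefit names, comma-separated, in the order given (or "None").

Service from 6 Aug 2024 to 25 Sep 2024: 50 days.
Long-Term Disability — status part-time ✓; service 50 days < 12 weeks (≈84 days) ✗ → not eligible.
RSU Program — service 50 days < 120 days ✗ → not eligible.
Dependent Care FSA — status part-time ✓; service 50 days < 9 months (≈270 days) ✗ → not eligible.
Childcare Subsidy — status part-time ✓ (not excluded); service 50 days ≥ 1 month (≈30 days) ✓; dept Operations ✗ → not eligible.
Tuition Reimbursement — status part-time ✗ (requires full-time or temporary) → not eligible.
Adoption Assistance — status part-time ✗ (requires full-time or temporary) → not eligible.
Mental Health Benefit — status part-time ✓ (not excluded); service 50 days ≥ 1 month (≈30 days) ✓; dept Operations ✓; age 29 ≥ 21 ✓; 32 hrs/wk ≥ 20 ✓ → eligible.

Mental Health Benefit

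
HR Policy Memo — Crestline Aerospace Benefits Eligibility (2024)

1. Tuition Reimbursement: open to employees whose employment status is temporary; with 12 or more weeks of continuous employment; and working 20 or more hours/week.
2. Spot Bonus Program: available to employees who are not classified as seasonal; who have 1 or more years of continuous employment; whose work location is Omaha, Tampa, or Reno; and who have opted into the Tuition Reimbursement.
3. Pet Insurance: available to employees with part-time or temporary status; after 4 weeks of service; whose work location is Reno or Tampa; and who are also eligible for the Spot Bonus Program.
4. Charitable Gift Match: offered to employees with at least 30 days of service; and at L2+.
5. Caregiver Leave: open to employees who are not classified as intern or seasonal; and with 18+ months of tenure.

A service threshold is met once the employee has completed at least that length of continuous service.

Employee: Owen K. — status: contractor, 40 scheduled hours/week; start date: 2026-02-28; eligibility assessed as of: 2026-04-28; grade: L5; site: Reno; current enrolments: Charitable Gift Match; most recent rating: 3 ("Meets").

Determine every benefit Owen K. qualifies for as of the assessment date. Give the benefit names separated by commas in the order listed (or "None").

Charitable Gift Match

Service from 2026-02-28 to 2026-04-28: 59 days.
Tuition Reimbursement — status contractor ✗ (requires temporary) → not eligible.
Spot Bonus Program — status contractor ✓ (not excluded); service 59 days < 1 year (≈365 days) ✗ → not eligible.
Pet Insurance — status contractor ✗ (requires part-time or temporary) → not eligible.
Charitable Gift Match — service 59 days ≥ 30 days ✓; grade L5 ≥ L2 ✓ → eligible.
Caregiver Leave — status contractor ✓ (not excluded); service 59 days < 18 months (≈540 days) ✗ → not eligible.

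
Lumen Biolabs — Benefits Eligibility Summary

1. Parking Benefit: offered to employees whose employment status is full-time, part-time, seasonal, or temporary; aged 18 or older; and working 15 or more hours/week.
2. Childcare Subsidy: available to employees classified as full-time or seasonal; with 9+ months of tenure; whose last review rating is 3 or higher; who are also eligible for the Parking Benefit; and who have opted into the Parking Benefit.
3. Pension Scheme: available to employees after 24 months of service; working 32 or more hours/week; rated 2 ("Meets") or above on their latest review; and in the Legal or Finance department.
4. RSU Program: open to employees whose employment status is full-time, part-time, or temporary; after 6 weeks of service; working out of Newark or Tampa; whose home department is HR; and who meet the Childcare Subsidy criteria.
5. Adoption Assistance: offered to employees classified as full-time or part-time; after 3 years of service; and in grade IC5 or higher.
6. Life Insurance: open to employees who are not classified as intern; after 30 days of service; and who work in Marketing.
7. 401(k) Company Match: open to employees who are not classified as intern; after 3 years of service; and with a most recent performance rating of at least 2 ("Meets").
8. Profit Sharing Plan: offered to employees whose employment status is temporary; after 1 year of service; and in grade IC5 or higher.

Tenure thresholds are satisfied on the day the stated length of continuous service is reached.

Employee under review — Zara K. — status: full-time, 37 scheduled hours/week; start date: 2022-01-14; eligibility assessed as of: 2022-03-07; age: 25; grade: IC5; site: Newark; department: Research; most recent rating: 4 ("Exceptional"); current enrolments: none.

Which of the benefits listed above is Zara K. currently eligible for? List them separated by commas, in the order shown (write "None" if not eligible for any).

Service from 2022-01-14 to 2022-03-07: 52 days.
Parking Benefit — status full-time ✓; age 25 ≥ 18 ✓; 37 hrs/wk ≥ 15 ✓ → eligible.
Childcare Subsidy — status full-time ✓; service 52 days < 9 months (≈270 days) ✗ → not eligible.
Pension Scheme — service 52 days < 24 months (≈720 days) ✗ → not eligible.
RSU Program — status full-time ✓; service 52 days ≥ 6 weeks (≈42 days) ✓; site Newark ✓; dept Research ✗ → not eligible.
Adoption Assistance — status full-time ✓; service 52 days < 3 years (≈1095 days) ✗ → not eligible.
Life Insurance — status full-time ✓ (not excluded); service 52 days ≥ 30 days ✓; dept Research ✗ → not eligible.
401(k) Company Match — status full-time ✓ (not excluded); service 52 days < 3 years (≈1095 days) ✗ → not eligible.
Profit Sharing Plan — status full-time ✗ (requires temporary) → not eligible.

Parking Benefit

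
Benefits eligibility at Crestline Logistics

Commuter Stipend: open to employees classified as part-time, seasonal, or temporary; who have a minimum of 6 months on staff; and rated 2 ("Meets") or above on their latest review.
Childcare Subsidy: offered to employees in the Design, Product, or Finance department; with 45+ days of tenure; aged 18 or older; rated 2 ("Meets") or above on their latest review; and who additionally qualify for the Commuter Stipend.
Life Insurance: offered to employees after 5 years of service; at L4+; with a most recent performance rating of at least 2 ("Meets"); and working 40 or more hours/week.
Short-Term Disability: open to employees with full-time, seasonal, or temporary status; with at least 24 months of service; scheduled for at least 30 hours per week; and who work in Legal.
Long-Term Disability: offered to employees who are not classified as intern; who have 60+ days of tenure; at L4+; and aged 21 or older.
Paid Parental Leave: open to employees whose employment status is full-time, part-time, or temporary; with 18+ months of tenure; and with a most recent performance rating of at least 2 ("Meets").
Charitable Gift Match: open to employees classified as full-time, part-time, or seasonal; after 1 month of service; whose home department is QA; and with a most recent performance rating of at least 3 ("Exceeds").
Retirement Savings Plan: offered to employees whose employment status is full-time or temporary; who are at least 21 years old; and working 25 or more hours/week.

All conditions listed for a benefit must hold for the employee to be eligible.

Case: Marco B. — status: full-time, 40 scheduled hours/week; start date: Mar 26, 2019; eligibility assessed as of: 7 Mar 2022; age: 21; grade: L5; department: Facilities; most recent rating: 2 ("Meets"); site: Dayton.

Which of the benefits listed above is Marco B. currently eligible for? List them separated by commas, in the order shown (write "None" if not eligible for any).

Service from Mar 26, 2019 to 7 Mar 2022: 1077 days.
Commuter Stipend — status full-time ✗ (requires part-time, seasonal, or temporary) → not eligible.
Childcare Subsidy — dept Facilities ✗ → not eligible.
Life Insurance — service 1077 days < 5 years (≈1825 days) ✗ → not eligible.
Short-Term Disability — status full-time ✓; service 1077 days ≥ 24 months (≈720 days) ✓; 40 hrs/wk ≥ 30 ✓; dept Facilities ✗ → not eligible.
Long-Term Disability — status full-time ✓ (not excluded); service 1077 days ≥ 60 days ✓; grade L5 ≥ L4 ✓; age 21 ≥ 21 ✓ → eligible.
Paid Parental Leave — status full-time ✓; service 1077 days ≥ 18 months (≈540 days) ✓; rating 2 ≥ 2 ✓ → eligible.
Charitable Gift Match — status full-time ✓; service 1077 days ≥ 1 month (≈30 days) ✓; dept Facilities ✗ → not eligible.
Retirement Savings Plan — status full-time ✓; age 21 ≥ 21 ✓; 40 hrs/wk ≥ 25 ✓ → eligible.

Long-Term Disability, Paid Parental Leave, Retirement Savings Plan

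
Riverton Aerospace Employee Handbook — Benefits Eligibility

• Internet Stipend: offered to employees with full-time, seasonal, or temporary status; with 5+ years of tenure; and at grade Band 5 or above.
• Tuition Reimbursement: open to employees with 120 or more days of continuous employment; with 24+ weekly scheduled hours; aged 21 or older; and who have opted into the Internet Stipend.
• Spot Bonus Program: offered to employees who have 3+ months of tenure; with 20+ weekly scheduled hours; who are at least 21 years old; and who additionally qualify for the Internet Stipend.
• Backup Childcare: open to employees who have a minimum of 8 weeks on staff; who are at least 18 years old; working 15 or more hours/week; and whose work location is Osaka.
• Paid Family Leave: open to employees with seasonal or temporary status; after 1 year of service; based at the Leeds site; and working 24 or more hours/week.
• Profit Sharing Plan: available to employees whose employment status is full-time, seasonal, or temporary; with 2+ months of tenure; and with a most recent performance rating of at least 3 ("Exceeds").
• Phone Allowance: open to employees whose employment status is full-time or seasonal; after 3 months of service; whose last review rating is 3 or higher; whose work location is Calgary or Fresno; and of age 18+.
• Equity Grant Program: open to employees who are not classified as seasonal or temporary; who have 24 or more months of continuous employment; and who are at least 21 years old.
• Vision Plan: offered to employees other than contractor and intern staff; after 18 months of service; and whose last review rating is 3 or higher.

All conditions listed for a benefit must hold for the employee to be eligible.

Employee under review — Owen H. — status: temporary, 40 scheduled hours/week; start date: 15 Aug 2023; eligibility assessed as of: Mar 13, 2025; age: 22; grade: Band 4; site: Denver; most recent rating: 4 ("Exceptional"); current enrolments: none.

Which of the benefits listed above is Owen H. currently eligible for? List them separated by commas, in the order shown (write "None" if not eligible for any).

Profit Sharing Plan, Vision Plan

Service from 15 Aug 2023 to Mar 13, 2025: 576 days.
Internet Stipend — status temporary ✓; service 576 days < 5 years (≈1825 days) ✗ → not eligible.
Tuition Reimbursement — service 576 days ≥ 120 days ✓; 40 hrs/wk ≥ 24 ✓; age 22 ≥ 21 ✓; not enrolled in Internet Stipend ✗ → not eligible.
Spot Bonus Program — service 576 days ≥ 3 months (≈90 days) ✓; 40 hrs/wk ≥ 20 ✓; age 22 ≥ 21 ✓; not eligible for Internet Stipend ✗ → not eligible.
Backup Childcare — service 576 days ≥ 8 weeks (≈56 days) ✓; age 22 ≥ 18 ✓; 40 hrs/wk ≥ 15 ✓; site Denver ✗ (not Osaka) → not eligible.
Paid Family Leave — status temporary ✓; service 576 days ≥ 1 year (≈365 days) ✓; site Denver ✗ (not Leeds) → not eligible.
Profit Sharing Plan — status temporary ✓; service 576 days ≥ 2 months (≈60 days) ✓; rating 4 ≥ 3 ✓ → eligible.
Phone Allowance — status temporary ✗ (requires full-time or seasonal) → not eligible.
Equity Grant Program — status temporary ✗ (excluded) → not eligible.
Vision Plan — status temporary ✓ (not excluded); service 576 days ≥ 18 months (≈540 days) ✓; rating 4 ≥ 3 ✓ → eligible.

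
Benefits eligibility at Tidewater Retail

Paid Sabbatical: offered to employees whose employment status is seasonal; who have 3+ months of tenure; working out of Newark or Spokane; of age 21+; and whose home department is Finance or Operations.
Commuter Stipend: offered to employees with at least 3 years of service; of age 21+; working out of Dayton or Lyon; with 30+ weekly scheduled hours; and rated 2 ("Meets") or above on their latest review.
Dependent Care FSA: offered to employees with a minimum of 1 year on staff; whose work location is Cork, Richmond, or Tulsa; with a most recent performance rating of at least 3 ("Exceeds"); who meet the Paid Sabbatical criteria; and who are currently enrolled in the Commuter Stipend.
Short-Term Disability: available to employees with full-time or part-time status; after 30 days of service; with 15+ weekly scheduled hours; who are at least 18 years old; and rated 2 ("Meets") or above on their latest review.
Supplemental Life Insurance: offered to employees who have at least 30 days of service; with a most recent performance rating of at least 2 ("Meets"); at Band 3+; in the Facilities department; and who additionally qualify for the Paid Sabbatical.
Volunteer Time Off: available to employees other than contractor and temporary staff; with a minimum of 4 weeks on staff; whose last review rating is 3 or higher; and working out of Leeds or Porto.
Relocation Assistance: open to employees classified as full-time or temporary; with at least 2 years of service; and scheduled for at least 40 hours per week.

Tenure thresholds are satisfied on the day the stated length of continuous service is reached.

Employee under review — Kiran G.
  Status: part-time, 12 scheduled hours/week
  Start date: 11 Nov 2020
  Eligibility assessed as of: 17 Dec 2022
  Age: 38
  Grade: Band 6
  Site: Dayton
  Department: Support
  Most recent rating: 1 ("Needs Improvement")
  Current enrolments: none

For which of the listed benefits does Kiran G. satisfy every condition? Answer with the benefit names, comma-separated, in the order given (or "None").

None

Service from 11 Nov 2020 to 17 Dec 2022: 766 days.
Paid Sabbatical — status part-time ✗ (requires seasonal) → not eligible.
Commuter Stipend — service 766 days < 3 years (≈1095 days) ✗ → not eligible.
Dependent Care FSA — service 766 days ≥ 1 year (≈365 days) ✓; site Dayton ✗ (not Cork, Richmond, or Tulsa) → not eligible.
Short-Term Disability — status part-time ✓; service 766 days ≥ 30 days ✓; 12 hrs/wk < 15 ✗ → not eligible.
Supplemental Life Insurance — service 766 days ≥ 30 days ✓; rating 1 < 2 ✗ → not eligible.
Volunteer Time Off — status part-time ✓ (not excluded); service 766 days ≥ 4 weeks (≈28 days) ✓; rating 1 < 3 ✗ → not eligible.
Relocation Assistance — status part-time ✗ (requires full-time or temporary) → not eligible.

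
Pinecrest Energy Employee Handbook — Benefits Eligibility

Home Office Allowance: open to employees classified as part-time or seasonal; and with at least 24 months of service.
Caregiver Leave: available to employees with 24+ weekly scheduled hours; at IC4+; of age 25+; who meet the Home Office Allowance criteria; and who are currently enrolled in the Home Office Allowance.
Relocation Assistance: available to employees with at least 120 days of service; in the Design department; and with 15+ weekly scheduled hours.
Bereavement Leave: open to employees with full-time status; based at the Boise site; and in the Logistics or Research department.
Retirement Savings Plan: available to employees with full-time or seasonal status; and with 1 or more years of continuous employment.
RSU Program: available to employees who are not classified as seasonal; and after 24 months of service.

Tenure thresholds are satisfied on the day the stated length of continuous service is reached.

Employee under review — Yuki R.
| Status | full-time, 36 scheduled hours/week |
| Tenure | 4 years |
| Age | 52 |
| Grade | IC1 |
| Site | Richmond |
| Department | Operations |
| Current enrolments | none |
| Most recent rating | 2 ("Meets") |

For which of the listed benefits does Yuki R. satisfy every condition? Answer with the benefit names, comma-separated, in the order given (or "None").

Home Office Allowance — status full-time ✗ (requires part-time or seasonal) → not eligible.
Caregiver Leave — 36 hrs/wk ≥ 24 ✓; grade IC1 < IC4 ✗ → not eligible.
Relocation Assistance — service 4 years ≥ 120 days ✓; dept Operations ✗ → not eligible.
Bereavement Leave — status full-time ✓; site Richmond ✗ (not Boise) → not eligible.
Retirement Savings Plan — status full-time ✓; service 4 years ≥ 1 year ✓ → eligible.
RSU Program — status full-time ✓ (not excluded); service 4 years ≥ 24 months (≈720 days) ✓ → eligible.

Retirement Savings Plan, RSU Program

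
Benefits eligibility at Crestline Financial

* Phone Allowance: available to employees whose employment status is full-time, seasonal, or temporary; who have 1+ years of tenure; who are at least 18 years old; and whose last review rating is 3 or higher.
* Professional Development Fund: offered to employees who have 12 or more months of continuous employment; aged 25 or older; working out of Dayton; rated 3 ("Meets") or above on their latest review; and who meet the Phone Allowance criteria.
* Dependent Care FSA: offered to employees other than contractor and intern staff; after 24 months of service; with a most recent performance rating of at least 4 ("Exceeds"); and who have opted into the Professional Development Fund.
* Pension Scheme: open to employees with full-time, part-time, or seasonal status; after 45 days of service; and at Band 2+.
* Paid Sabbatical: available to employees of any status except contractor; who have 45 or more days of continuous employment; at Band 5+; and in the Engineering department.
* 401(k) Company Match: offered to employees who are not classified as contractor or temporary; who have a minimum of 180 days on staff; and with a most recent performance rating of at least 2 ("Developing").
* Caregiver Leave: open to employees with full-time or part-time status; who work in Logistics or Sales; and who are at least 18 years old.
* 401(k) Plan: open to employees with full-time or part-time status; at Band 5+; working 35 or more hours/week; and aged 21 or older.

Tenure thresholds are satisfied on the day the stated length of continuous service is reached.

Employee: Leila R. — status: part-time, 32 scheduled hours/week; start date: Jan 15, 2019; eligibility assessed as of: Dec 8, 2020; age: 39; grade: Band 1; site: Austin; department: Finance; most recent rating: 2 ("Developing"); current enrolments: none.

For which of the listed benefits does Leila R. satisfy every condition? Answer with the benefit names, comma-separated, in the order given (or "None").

401(k) Company Match

Service from Jan 15, 2019 to Dec 8, 2020: 693 days.
Phone Allowance — status part-time ✗ (requires full-time, seasonal, or temporary) → not eligible.
Professional Development Fund — service 693 days ≥ 12 months (≈360 days) ✓; age 39 ≥ 25 ✓; site Austin ✗ (not Dayton) → not eligible.
Dependent Care FSA — status part-time ✓ (not excluded); service 693 days < 24 months (≈720 days) ✗ → not eligible.
Pension Scheme — status part-time ✓; service 693 days ≥ 45 days ✓; grade Band 1 < Band 2 ✗ → not eligible.
Paid Sabbatical — status part-time ✓ (not excluded); service 693 days ≥ 45 days ✓; grade Band 1 < Band 5 ✗ → not eligible.
401(k) Company Match — status part-time ✓ (not excluded); service 693 days ≥ 180 days ✓; rating 2 ≥ 2 ✓ → eligible.
Caregiver Leave — status part-time ✓; dept Finance ✗ → not eligible.
401(k) Plan — status part-time ✓; grade Band 1 < Band 5 ✗ → not eligible.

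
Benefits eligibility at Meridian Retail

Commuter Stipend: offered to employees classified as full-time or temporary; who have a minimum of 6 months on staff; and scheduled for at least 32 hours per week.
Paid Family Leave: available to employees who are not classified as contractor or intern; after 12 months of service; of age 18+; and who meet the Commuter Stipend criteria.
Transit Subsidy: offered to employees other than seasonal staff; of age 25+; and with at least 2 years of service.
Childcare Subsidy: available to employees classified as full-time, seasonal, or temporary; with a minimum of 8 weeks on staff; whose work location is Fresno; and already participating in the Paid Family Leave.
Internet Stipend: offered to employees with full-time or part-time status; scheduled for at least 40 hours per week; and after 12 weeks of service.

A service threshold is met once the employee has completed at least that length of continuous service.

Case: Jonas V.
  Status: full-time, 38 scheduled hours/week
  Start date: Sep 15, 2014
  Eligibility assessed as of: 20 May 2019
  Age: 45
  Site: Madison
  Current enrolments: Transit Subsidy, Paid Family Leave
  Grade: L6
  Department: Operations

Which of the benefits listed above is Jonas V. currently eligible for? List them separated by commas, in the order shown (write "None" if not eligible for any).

Service from Sep 15, 2014 to 20 May 2019: 1708 days.
Commuter Stipend — status full-time ✓; service 1708 days ≥ 6 months (≈180 days) ✓; 38 hrs/wk ≥ 32 ✓ → eligible.
Paid Family Leave — status full-time ✓ (not excluded); service 1708 days ≥ 12 months (≈360 days) ✓; age 45 ≥ 18 ✓; eligible for Commuter Stipend ✓ → eligible.
Transit Subsidy — status full-time ✓ (not excluded); age 45 ≥ 25 ✓; service 1708 days ≥ 2 years (≈730 days) ✓ → eligible.
Childcare Subsidy — status full-time ✓; service 1708 days ≥ 8 weeks (≈56 days) ✓; site Madison ✗ (not Fresno) → not eligible.
Internet Stipend — status full-time ✓; 38 hrs/wk < 40 ✗ → not eligible.

Commuter Stipend, Paid Family Leave, Transit Subsidy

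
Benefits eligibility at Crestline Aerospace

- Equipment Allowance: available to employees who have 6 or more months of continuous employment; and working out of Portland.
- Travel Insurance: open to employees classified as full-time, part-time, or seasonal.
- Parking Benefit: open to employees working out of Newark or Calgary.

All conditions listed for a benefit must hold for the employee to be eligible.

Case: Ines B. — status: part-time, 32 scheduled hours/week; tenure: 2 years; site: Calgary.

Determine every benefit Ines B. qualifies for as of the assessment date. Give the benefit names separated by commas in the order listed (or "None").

Equipment Allowance — service 2 years ≥ 6 months (≈180 days) ✓; site Calgary ✗ (not Portland) → not eligible.
Travel Insurance — status part-time ✓ → eligible.
Parking Benefit — site Calgary ✓ → eligible.

Travel Insurance, Parking Benefit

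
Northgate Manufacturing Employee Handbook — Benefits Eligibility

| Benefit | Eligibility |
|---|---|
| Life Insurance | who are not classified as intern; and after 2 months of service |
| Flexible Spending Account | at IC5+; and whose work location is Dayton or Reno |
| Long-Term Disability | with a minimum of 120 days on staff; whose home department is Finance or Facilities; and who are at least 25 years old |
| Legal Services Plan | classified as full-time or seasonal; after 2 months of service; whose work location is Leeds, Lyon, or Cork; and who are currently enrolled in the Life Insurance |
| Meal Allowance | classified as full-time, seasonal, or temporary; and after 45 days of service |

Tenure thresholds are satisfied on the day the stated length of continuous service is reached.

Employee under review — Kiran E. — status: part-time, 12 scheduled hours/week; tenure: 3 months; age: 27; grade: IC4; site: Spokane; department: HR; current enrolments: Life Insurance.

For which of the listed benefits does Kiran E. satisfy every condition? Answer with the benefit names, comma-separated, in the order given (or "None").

Life Insurance — status part-time ✓ (not excluded); service 3 months ≥ 2 months ✓ → eligible.
Flexible Spending Account — grade IC4 < IC5 ✗ → not eligible.
Long-Term Disability — service 3 months < 120 days ✗ → not eligible.
Legal Services Plan — status part-time ✗ (requires full-time or seasonal) → not eligible.
Meal Allowance — status part-time ✗ (requires full-time, seasonal, or temporary) → not eligible.

Life Insurance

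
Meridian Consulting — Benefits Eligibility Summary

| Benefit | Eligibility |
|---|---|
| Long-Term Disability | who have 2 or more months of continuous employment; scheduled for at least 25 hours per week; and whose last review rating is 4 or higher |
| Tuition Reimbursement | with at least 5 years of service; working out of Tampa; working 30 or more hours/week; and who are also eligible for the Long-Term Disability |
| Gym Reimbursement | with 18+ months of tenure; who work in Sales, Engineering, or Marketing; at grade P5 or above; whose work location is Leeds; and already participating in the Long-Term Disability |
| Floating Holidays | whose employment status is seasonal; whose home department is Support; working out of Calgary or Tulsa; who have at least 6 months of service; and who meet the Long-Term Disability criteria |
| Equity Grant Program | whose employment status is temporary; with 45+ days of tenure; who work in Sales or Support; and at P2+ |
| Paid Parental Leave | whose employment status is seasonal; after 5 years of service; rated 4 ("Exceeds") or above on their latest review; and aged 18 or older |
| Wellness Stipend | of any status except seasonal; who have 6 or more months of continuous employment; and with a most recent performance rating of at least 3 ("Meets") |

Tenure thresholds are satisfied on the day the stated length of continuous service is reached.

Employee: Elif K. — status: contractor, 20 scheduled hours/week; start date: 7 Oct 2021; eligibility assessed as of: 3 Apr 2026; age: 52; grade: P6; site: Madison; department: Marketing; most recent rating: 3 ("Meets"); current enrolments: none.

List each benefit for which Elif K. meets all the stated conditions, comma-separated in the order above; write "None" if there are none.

Wellness Stipend

Service from 7 Oct 2021 to 3 Apr 2026: 1639 days.
Long-Term Disability — service 1639 days ≥ 2 months (≈60 days) ✓; 20 hrs/wk < 25 ✗ → not eligible.
Tuition Reimbursement — service 1639 days < 5 years (≈1825 days) ✗ → not eligible.
Gym Reimbursement — service 1639 days ≥ 18 months (≈540 days) ✓; dept Marketing ✓; grade P6 ≥ P5 ✓; site Madison ✗ (not Leeds) → not eligible.
Floating Holidays — status contractor ✗ (requires seasonal) → not eligible.
Equity Grant Program — status contractor ✗ (requires temporary) → not eligible.
Paid Parental Leave — status contractor ✗ (requires seasonal) → not eligible.
Wellness Stipend — status contractor ✓ (not excluded); service 1639 days ≥ 6 months (≈180 days) ✓; rating 3 ≥ 3 ✓ → eligible.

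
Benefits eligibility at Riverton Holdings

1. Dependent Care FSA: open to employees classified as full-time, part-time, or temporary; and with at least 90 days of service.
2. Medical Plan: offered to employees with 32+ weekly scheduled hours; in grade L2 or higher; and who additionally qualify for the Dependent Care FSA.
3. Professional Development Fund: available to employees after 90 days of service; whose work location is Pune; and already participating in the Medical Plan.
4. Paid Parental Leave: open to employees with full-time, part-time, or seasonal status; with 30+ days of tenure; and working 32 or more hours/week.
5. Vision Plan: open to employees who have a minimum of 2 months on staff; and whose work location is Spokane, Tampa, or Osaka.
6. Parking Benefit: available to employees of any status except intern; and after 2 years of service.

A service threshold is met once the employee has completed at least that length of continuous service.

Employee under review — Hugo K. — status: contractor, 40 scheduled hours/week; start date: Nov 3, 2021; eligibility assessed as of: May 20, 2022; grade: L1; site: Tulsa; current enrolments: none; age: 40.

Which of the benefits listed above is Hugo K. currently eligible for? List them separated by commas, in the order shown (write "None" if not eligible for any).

None

Service from Nov 3, 2021 to May 20, 2022: 198 days.
Dependent Care FSA — status contractor ✗ (requires full-time, part-time, or temporary) → not eligible.
Medical Plan — 40 hrs/wk ≥ 32 ✓; grade L1 < L2 ✗ → not eligible.
Professional Development Fund — service 198 days ≥ 90 days ✓; site Tulsa ✗ (not Pune) → not eligible.
Paid Parental Leave — status contractor ✗ (requires full-time, part-time, or seasonal) → not eligible.
Vision Plan — service 198 days ≥ 2 months (≈60 days) ✓; site Tulsa ✗ (not Spokane, Tampa, or Osaka) → not eligible.
Parking Benefit — status contractor ✓ (not excluded); service 198 days < 2 years (≈730 days) ✗ → not eligible.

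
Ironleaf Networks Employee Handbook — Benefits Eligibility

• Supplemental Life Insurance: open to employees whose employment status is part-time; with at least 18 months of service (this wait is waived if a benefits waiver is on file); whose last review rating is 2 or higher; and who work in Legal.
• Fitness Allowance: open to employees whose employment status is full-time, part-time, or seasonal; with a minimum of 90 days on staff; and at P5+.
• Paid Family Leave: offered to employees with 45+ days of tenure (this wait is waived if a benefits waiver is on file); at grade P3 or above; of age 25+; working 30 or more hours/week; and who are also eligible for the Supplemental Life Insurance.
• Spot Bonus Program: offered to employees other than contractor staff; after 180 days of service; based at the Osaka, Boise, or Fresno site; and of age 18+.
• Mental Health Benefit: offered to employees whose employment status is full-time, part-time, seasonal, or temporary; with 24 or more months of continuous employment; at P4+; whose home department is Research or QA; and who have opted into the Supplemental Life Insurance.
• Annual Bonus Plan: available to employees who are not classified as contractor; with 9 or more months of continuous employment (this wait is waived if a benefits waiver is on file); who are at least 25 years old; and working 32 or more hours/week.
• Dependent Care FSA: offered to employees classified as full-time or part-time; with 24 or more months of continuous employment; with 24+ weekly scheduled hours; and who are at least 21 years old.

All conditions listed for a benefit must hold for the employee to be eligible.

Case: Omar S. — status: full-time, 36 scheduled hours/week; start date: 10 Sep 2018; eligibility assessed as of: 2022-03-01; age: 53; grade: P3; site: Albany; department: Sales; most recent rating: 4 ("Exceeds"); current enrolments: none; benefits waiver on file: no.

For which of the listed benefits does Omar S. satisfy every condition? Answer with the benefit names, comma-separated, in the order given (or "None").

Service from 10 Sep 2018 to 2022-03-01: 1268 days.
Supplemental Life Insurance — status full-time ✗ (requires part-time) → not eligible.
Fitness Allowance — status full-time ✓; service 1268 days ≥ 90 days ✓; grade P3 < P5 ✗ → not eligible.
Paid Family Leave — no waiver, service 1268 days ≥ 45 days ✓; grade P3 ≥ P3 ✓; age 53 ≥ 25 ✓; 36 hrs/wk ≥ 30 ✓; not eligible for Supplemental Life Insurance ✗ → not eligible.
Spot Bonus Program — status full-time ✓ (not excluded); service 1268 days ≥ 180 days ✓; site Albany ✗ (not Osaka, Boise, or Fresno) → not eligible.
Mental Health Benefit — status full-time ✓; service 1268 days ≥ 24 months (≈720 days) ✓; grade P3 < P4 ✗ → not eligible.
Annual Bonus Plan — status full-time ✓ (not excluded); no waiver, service 1268 days ≥ 9 months (≈270 days) ✓; age 53 ≥ 25 ✓; 36 hrs/wk ≥ 32 ✓ → eligible.
Dependent Care FSA — status full-time ✓; service 1268 days ≥ 24 months (≈720 days) ✓; 36 hrs/wk ≥ 24 ✓; age 53 ≥ 21 ✓ → eligible.

Annual Bonus Plan, Dependent Care FSA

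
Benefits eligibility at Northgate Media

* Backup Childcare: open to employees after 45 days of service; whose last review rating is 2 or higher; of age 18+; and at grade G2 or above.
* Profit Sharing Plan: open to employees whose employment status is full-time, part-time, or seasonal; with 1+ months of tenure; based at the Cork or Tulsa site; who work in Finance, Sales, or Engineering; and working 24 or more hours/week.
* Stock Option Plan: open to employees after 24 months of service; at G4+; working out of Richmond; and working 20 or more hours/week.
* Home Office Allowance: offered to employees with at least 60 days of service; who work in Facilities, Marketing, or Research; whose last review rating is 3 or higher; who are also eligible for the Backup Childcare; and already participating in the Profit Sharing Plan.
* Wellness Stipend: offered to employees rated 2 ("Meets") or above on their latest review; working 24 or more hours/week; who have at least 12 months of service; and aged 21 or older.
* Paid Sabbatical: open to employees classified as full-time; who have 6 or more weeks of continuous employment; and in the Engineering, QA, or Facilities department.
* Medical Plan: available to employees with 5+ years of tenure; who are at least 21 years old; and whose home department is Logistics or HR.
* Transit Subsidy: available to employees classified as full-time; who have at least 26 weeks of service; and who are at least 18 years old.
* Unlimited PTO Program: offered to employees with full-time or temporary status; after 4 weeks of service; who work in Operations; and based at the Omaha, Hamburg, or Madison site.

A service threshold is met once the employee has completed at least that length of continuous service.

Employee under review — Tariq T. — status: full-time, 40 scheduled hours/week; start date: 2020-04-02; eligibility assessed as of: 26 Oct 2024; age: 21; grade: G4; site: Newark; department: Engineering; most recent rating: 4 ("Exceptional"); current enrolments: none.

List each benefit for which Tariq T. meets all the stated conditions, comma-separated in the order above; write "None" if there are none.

Backup Childcare, Wellness Stipend, Paid Sabbatical, Transit Subsidy

Service from 2020-04-02 to 26 Oct 2024: 1668 days.
Backup Childcare — service 1668 days ≥ 45 days ✓; rating 4 ≥ 2 ✓; age 21 ≥ 18 ✓; grade G4 ≥ G2 ✓ → eligible.
Profit Sharing Plan — status full-time ✓; service 1668 days ≥ 1 month (≈30 days) ✓; site Newark ✗ (not Cork or Tulsa) → not eligible.
Stock Option Plan — service 1668 days ≥ 24 months (≈720 days) ✓; grade G4 ≥ G4 ✓; site Newark ✗ (not Richmond) → not eligible.
Home Office Allowance — service 1668 days ≥ 60 days ✓; dept Engineering ✗ → not eligible.
Wellness Stipend — rating 4 ≥ 2 ✓; 40 hrs/wk ≥ 24 ✓; service 1668 days ≥ 12 months (≈360 days) ✓; age 21 ≥ 21 ✓ → eligible.
Paid Sabbatical — status full-time ✓; service 1668 days ≥ 6 weeks (≈42 days) ✓; dept Engineering ✓ → eligible.
Medical Plan — service 1668 days < 5 years (≈1825 days) ✗ → not eligible.
Transit Subsidy — status full-time ✓; service 1668 days ≥ 26 weeks (≈182 days) ✓; age 21 ≥ 18 ✓ → eligible.
Unlimited PTO Program — status full-time ✓; service 1668 days ≥ 4 weeks (≈28 days) ✓; dept Engineering ✗ → not eligible.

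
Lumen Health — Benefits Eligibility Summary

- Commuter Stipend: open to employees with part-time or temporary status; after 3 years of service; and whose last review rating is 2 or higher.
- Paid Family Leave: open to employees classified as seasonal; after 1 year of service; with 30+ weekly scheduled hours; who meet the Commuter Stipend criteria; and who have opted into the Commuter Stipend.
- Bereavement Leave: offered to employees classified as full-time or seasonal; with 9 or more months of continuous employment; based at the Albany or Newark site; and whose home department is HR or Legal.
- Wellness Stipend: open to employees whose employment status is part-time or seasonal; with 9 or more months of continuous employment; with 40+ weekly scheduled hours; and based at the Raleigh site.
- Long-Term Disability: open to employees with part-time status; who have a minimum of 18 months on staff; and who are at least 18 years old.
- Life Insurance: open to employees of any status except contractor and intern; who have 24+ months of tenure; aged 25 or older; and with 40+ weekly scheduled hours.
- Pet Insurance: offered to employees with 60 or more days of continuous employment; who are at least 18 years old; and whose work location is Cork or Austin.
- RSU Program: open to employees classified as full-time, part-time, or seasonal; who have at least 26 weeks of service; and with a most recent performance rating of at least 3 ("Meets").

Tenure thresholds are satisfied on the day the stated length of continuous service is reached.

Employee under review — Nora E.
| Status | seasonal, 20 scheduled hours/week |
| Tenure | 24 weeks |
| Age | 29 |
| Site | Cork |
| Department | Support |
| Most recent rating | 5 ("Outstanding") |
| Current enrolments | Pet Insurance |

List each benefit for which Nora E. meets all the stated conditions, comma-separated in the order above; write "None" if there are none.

Commuter Stipend — status seasonal ✗ (requires part-time or temporary) → not eligible.
Paid Family Leave — status seasonal ✓; service 24 weeks < 1 year (≈365 days) ✗ → not eligible.
Bereavement Leave — status seasonal ✓; service 24 weeks < 9 months (≈270 days) ✗ → not eligible.
Wellness Stipend — status seasonal ✓; service 24 weeks < 9 months (≈270 days) ✗ → not eligible.
Long-Term Disability — status seasonal ✗ (requires part-time) → not eligible.
Life Insurance — status seasonal ✓ (not excluded); service 24 weeks < 24 months (≈720 days) ✗ → not eligible.
Pet Insurance — service 24 weeks ≥ 60 days ✓; age 29 ≥ 18 ✓; site Cork ✓ → eligible.
RSU Program — status seasonal ✓; service 24 weeks < 26 weeks ✗ → not eligible.

Pet Insurance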